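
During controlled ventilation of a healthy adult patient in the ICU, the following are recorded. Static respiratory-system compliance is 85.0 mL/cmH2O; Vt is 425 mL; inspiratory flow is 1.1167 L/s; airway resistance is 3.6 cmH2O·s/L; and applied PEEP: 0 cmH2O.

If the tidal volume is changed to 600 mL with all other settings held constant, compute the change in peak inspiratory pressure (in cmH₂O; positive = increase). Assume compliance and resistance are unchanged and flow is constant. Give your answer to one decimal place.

2.1

PIP = Vt/C + R·V̇ + PEEP (constant-flow equation of motion).
Only the elastic term changes: ΔPIP = ΔVt / C = (600 − 425) / 85.0 = 2.059 cmH2O.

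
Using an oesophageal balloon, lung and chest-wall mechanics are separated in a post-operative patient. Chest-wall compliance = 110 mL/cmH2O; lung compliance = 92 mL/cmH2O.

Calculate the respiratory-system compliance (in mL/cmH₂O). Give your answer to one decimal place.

50.1

Lung and chest wall are elastances in series: 1/Crs = 1/CL + 1/Ccw.
1/Crs = 1/92 + 1/110 = 0.01996.
Crs = 50.1 mL/cmH2O.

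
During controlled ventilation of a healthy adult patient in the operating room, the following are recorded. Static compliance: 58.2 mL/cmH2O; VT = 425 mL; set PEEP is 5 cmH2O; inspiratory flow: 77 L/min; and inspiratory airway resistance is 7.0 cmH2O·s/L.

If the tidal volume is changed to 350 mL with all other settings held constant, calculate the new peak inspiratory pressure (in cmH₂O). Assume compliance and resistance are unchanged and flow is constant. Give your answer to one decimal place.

Flow: 77 L/min ÷ 60 = 1.2833 L/s.
PIP = Vt/C + R·V̇ + PEEP (constant-flow equation of motion).
Only the elastic term changes: ΔPIP = ΔVt / C = (350 − 425) / 58.2 = -1.289 cmH2O.
Original PIP = 425/58.2 + 7.0×1.2833 + 5 = 21.286 cmH2O; new PIP = 21.286 + (-1.289) = 19.997 cmH2O.

20.0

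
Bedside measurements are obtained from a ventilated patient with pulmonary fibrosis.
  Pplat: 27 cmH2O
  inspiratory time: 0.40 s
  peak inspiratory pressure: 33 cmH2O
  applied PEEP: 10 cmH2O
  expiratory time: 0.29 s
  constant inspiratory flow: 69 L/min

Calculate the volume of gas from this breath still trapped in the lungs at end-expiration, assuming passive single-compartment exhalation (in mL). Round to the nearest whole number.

Flow: 69 L/min ÷ 60 = 1.15 L/s.
Vt = flow × Ti = 1.15 L/s × 0.40 s × 1000 mL/L = 460.0 mL.
R = (PIP − Pplat)/V̇ = (33 − 27) / 1.15 = 6.0/1.15 = 5.217 cmH2O·s/L.
C = Vt/(Pplat − PEEP) = 460.0 / (27 − 10) = 460.0/17.0 = 27.059 mL/cmH2O.
τ = R × C = 5.217 × 0.02706 L/cmH2O = 0.1412 s.
Fraction remaining = e^(−Te/τ) = e^(−0.29/0.1412) = 0.1282.
Trapped volume = 460.0 × 0.1282 = 58.972 mL.

59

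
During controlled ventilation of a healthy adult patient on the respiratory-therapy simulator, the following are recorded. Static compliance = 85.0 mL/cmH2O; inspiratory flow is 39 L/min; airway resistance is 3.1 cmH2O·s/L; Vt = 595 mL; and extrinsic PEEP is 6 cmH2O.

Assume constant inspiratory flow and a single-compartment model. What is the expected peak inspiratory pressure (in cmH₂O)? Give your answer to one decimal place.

15.0

Flow: 39 L/min ÷ 60 = 0.65 L/s.
Equation of motion (constant flow): PIP = Vt/C + R·V̇ + PEEP.
PIP = 595/85.0 + 3.1×0.65 + 6 = 7.0 + 2.015 + 6 = 15.015 cmH2O.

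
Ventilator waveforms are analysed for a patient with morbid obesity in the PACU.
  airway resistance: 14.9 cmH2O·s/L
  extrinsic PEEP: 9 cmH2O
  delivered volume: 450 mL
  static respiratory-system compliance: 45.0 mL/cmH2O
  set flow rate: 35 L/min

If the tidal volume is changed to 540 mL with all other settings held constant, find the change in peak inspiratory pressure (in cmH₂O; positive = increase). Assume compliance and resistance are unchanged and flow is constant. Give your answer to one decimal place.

PIP = Vt/C + R·V̇ + PEEP (constant-flow equation of motion).
Only the elastic term changes: ΔPIP = ΔVt / C = (540 − 450) / 45.0 = 2.0 cmH2O.

2.0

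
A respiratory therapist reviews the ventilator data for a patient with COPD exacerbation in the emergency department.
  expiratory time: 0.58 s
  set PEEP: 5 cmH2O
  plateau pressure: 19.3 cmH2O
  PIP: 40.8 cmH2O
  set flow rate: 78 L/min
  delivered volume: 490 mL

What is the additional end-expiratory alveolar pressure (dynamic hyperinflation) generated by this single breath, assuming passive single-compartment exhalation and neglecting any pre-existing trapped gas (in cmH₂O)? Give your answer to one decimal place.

5.1

Flow: 78 L/min ÷ 60 = 1.3 L/s.
R = (PIP − Pplat)/V̇ = (40.8 − 19.3) / 1.3 = 21.5/1.3 = 16.538 cmH2O·s/L.
C = Vt/(Pplat − PEEP) = 490.0 / (19.3 − 5) = 490.0/14.3 = 34.266 mL/cmH2O.
τ = R × C = 16.538 × 0.03427 L/cmH2O = 0.5668 s.
Fraction remaining = e^(−Te/τ) = e^(−0.58/0.5668) = 0.3594; trapped volume = 490.0 × 0.3594 = 176.11 mL.
Additional alveolar pressure from trapping ≈ V_trapped / C = 176.11 / 34.266 = 5.139 cmH2O.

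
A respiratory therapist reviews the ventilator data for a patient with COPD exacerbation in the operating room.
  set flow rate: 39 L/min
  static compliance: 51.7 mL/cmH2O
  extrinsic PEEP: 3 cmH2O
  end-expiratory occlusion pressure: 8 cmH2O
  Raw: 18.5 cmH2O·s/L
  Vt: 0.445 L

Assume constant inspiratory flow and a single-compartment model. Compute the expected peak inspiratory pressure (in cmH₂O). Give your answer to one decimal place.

28.6

Flow: 39 L/min ÷ 60 = 0.65 L/s.
Total PEEP = 8 cmH2O (set 3 + intrinsic 5); this is the baseline alveolar pressure.
Equation of motion (constant flow): PIP = Vt/C + R·V̇ + PEEP.
PIP = 445/51.7 + 18.5×0.65 + 8 = 8.607 + 12.025 + 8 = 28.632 cmH2O.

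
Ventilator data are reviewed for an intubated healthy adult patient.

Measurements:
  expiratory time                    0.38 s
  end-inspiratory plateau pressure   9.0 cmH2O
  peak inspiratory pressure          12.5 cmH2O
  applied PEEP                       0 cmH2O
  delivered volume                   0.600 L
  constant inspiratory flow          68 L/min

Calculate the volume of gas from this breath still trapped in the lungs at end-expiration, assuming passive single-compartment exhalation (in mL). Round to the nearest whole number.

95

Flow: 68 L/min ÷ 60 = 1.1333 L/s.
R = (PIP − Pplat)/V̇ = (12.5 − 9.0) / 1.1333 = 3.5/1.1333 = 3.088 cmH2O·s/L.
C = Vt/(Pplat − PEEP) = 600.0 / (9.0 − 0) = 600.0/9.0 = 66.667 mL/cmH2O.
τ = R × C = 3.088 × 0.06667 L/cmH2O = 0.2059 s.
Fraction remaining = e^(−Te/τ) = e^(−0.38/0.2059) = 0.1579.
Trapped volume = 600.0 × 0.1579 = 94.74 mL.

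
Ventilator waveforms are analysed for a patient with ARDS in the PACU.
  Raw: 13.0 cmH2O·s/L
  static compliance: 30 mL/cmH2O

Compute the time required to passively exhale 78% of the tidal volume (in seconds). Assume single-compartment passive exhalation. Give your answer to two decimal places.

τ = R × C = 13.0 × 30 mL/cmH2O = 13.0 × 0.030 L/cmH2O = 0.39 s.
Exhaled fraction f = 1 − e^(−t/τ) → t = −τ·ln(1 − f) = −0.39·ln(0.22) = 0.5905 s.

0.59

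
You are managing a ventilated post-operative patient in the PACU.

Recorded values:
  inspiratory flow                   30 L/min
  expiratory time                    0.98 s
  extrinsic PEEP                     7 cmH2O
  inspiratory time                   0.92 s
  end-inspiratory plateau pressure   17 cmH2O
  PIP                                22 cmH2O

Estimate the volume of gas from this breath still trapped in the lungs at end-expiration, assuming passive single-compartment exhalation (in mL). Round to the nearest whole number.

55

Flow: 30 L/min ÷ 60 = 0.5 L/s.
Vt = flow × Ti = 0.5 L/s × 0.92 s × 1000 mL/L = 460.0 mL.
R = (PIP − Pplat)/V̇ = (22 − 17) / 0.5 = 5.0/0.5 = 10.0 cmH2O·s/L.
C = Vt/(Pplat − PEEP) = 460.0 / (17 − 7) = 460.0/10.0 = 46.0 mL/cmH2O.
τ = R × C = 10.0 × 0.046 L/cmH2O = 0.46 s.
Fraction remaining = e^(−Te/τ) = e^(−0.98/0.46) = 0.1188.
Trapped volume = 460.0 × 0.1188 = 54.648 mL.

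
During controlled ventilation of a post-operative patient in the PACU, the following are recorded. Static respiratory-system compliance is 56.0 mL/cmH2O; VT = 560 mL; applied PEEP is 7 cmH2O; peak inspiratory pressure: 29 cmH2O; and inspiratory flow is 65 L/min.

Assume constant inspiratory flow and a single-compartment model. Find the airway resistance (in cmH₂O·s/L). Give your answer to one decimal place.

11.1

Flow: 65 L/min ÷ 60 = 1.0833 L/s.
Equation of motion (constant flow): PIP = Vt/C + R·V̇ + PEEP.
R·V̇ = PIP − Vt/C − PEEP = 29 − 560/56.0 − 7 = 29 − 10.0 − 7 = 12.0 cmH2O.
R = 12.0 / 1.0833 = 11.077 cmH2O·s/L.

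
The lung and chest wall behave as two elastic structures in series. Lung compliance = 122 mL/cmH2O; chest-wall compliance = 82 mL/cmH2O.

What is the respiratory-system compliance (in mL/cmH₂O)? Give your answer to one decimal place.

49.0

Lung and chest wall are elastances in series: 1/Crs = 1/CL + 1/Ccw.
1/Crs = 1/122 + 1/82 = 0.02039.
Crs = 49.044 mL/cmH2O.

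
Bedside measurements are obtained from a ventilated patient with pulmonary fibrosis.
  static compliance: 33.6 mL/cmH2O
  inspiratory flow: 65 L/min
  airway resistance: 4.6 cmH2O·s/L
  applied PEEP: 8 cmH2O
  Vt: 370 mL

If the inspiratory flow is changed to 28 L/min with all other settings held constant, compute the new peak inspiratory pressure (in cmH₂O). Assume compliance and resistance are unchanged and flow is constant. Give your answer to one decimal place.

21.2

Flow: 65 L/min ÷ 60 = 1.0833 L/s.
New flow: 28 L/min ÷ 60 = 0.4667 L/s.
PIP = Vt/C + R·V̇ + PEEP (constant-flow equation of motion).
Only the resistive term changes: ΔPIP = R × ΔV̇ = 4.6 × (0.4667 − 1.0833) = 4.6 × -0.6166 = -2.836 cmH2O.
Original PIP = 370/33.6 + 4.6×1.0833 + 8 = 23.995 cmH2O; new PIP = 23.995 + (-2.836) = 21.159 cmH2O.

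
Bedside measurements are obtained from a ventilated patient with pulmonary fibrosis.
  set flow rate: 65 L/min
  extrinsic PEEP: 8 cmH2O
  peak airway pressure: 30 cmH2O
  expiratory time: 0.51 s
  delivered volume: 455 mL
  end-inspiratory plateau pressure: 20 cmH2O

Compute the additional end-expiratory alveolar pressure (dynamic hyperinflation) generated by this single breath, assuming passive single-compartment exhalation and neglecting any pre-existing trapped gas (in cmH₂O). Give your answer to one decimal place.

2.8

Flow: 65 L/min ÷ 60 = 1.0833 L/s.
R = (PIP − Pplat)/V̇ = (30 − 20) / 1.0833 = 10.0/1.0833 = 9.231 cmH2O·s/L.
C = Vt/(Pplat − PEEP) = 455.0 / (20 − 8) = 455.0/12.0 = 37.917 mL/cmH2O.
τ = R × C = 9.231 × 0.03792 L/cmH2O = 0.35 s.
Fraction remaining = e^(−Te/τ) = e^(−0.51/0.35) = 0.2329; trapped volume = 455.0 × 0.2329 = 105.97 mL.
Additional alveolar pressure from trapping ≈ V_trapped / C = 105.97 / 37.917 = 2.795 cmH2O.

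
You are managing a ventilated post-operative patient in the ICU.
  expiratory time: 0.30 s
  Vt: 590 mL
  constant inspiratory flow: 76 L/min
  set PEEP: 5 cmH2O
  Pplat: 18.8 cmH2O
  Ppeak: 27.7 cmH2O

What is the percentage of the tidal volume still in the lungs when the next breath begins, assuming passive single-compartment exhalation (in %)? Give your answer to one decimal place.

36.8

Flow: 76 L/min ÷ 60 = 1.2667 L/s.
R = (PIP − Pplat)/V̇ = (27.7 − 18.8) / 1.2667 = 8.9/1.2667 = 7.026 cmH2O·s/L.
C = Vt/(Pplat − PEEP) = 590.0 / (18.8 − 5) = 590.0/13.8 = 42.754 mL/cmH2O.
τ = R × C = 7.026 × 0.04275 L/cmH2O = 0.3004 s.
Fraction remaining at end-expiration = e^(−Te/τ) = e^(−0.30/0.3004) = 0.3684 → 36.84%.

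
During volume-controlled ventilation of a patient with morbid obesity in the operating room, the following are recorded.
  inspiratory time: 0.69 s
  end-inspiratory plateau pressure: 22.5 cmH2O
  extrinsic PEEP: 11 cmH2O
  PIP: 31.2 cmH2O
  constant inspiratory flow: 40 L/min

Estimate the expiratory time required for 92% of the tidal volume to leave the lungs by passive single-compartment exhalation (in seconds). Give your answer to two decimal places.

1.32

Flow: 40 L/min ÷ 60 = 0.6667 L/s.
Vt = flow × Ti = 0.6667 L/s × 0.69 s × 1000 mL/L = 460.02 mL.
R = (PIP − Pplat)/V̇ = (31.2 − 22.5) / 0.6667 = 8.7/0.6667 = 13.049 cmH2O·s/L.
C = Vt/(Pplat − PEEP) = 460.02 / (22.5 − 11) = 460.02/11.5 = 40.002 mL/cmH2O.
τ = R × C = 13.049 × 0.04 L/cmH2O = 0.522 s.
t = −τ·ln(1 − 0.92) = −0.522·ln(0.08) = 1.318 s.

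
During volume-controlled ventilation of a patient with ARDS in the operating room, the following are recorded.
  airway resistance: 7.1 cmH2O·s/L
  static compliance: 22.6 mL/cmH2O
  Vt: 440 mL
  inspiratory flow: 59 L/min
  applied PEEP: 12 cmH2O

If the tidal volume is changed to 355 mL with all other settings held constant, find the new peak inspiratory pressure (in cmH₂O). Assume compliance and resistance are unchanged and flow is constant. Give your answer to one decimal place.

34.7

Flow: 59 L/min ÷ 60 = 0.9833 L/s.
PIP = Vt/C + R·V̇ + PEEP (constant-flow equation of motion).
Only the elastic term changes: ΔPIP = ΔVt / C = (355 − 440) / 22.6 = -3.761 cmH2O.
Original PIP = 440/22.6 + 7.1×0.9833 + 12 = 38.45 cmH2O; new PIP = 38.45 + (-3.761) = 34.689 cmH2O.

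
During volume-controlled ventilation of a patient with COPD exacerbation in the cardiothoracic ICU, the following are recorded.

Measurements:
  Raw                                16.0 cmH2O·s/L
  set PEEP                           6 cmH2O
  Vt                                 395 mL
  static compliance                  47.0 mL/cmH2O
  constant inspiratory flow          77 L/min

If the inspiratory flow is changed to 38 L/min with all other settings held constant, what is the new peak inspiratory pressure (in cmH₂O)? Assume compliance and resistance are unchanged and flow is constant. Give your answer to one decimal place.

Flow: 77 L/min ÷ 60 = 1.2833 L/s.
New flow: 38 L/min ÷ 60 = 0.6333 L/s.
PIP = Vt/C + R·V̇ + PEEP (constant-flow equation of motion).
Only the resistive term changes: ΔPIP = R × ΔV̇ = 16.0 × (0.6333 − 1.2833) = 16.0 × -0.65 = -10.4 cmH2O.
Original PIP = 395/47.0 + 16.0×1.2833 + 6 = 34.937 cmH2O; new PIP = 34.937 + (-10.4) = 24.537 cmH2O.

24.5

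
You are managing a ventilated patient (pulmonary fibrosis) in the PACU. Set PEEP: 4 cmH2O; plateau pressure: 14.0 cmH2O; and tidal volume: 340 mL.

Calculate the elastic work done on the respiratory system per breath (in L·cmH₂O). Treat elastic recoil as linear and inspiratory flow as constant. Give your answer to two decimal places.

Elastic work ≈ ½ × (Pplat − PEEP) × Vt = 0.5 × (14.0 − 4) × 0.340 L = 0.5 × 10.0 × 0.340 = 1.7 L·cmH2O.

1.70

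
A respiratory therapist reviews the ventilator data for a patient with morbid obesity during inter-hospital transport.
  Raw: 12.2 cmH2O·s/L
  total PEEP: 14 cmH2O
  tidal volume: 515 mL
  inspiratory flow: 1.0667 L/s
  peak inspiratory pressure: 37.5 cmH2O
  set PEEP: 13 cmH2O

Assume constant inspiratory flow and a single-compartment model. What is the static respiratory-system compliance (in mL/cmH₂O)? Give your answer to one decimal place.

49.1

Total PEEP = 14 cmH2O (set 13 + intrinsic 1); this is the baseline alveolar pressure.
Equation of motion (constant flow): PIP = Vt/C + R·V̇ + PEEP.
Vt/C = PIP − R·V̇ − PEEP = 37.5 − 12.2×1.0667 − 14 = 37.5 − 13.014 − 14 = 10.486 cmH2O.
C = Vt / 10.486 = 515 / 10.486 = 49.113 mL/cmH2O.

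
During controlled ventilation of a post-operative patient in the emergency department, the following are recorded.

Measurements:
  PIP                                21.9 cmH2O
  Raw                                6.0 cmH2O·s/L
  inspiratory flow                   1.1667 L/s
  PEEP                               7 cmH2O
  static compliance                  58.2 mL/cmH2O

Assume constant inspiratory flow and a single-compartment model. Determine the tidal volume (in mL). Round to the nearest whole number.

Equation of motion (constant flow): PIP = Vt/C + R·V̇ + PEEP.
Vt/C = PIP − R·V̇ − PEEP = 21.9 − 7.0 − 7 = 7.9 cmH2O.
Vt = C × 7.9 = 58.2 × 7.9 = 459.78 mL.

460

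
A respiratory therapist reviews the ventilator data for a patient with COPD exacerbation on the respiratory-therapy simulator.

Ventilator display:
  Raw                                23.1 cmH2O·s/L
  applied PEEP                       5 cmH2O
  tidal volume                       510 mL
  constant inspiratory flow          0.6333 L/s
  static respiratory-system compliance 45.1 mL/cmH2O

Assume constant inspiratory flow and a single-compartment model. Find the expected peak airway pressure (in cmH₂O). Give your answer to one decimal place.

30.9

Equation of motion (constant flow): PIP = Vt/C + R·V̇ + PEEP.
PIP = 510/45.1 + 23.1×0.6333 + 5 = 11.308 + 14.629 + 5 = 30.937 cmH2O.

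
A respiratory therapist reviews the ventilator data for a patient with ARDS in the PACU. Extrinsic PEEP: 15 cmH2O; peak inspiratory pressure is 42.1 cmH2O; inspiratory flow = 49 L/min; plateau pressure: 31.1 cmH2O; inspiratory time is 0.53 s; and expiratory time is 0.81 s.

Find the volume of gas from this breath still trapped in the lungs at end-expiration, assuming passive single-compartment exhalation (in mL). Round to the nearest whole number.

46

Flow: 49 L/min ÷ 60 = 0.8167 L/s.
Vt = flow × Ti = 0.8167 L/s × 0.53 s × 1000 mL/L = 432.85 mL.
R = (PIP − Pplat)/V̇ = (42.1 − 31.1) / 0.8167 = 11.0/0.8167 = 13.469 cmH2O·s/L.
C = Vt/(Pplat − PEEP) = 432.85 / (31.1 − 15) = 432.85/16.1 = 26.885 mL/cmH2O.
τ = R × C = 13.469 × 0.02689 L/cmH2O = 0.3622 s.
Fraction remaining = e^(−Te/τ) = e^(−0.81/0.3622) = 0.1068.
Trapped volume = 432.85 × 0.1068 = 46.228 mL.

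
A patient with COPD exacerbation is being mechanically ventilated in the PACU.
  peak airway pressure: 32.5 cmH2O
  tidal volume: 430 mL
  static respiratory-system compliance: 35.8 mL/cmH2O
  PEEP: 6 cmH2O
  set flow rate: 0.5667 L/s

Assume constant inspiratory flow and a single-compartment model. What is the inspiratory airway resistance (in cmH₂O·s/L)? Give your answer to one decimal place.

Equation of motion (constant flow): PIP = Vt/C + R·V̇ + PEEP.
R·V̇ = PIP − Vt/C − PEEP = 32.5 − 430/35.8 − 6 = 32.5 − 12.011 − 6 = 14.489 cmH2O.
R = 14.489 / 0.5667 = 25.567 cmH2O·s/L.

25.6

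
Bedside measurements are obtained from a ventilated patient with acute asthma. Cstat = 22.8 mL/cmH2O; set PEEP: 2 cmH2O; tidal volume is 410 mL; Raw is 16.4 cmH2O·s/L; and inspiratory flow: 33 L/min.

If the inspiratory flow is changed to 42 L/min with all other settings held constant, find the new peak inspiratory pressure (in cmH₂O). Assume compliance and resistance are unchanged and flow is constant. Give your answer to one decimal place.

31.5

Flow: 33 L/min ÷ 60 = 0.55 L/s.
New flow: 42 L/min ÷ 60 = 0.7 L/s.
PIP = Vt/C + R·V̇ + PEEP (constant-flow equation of motion).
Only the resistive term changes: ΔPIP = R × ΔV̇ = 16.4 × (0.7 − 0.55) = 16.4 × 0.15 = 2.46 cmH2O.
Original PIP = 410/22.8 + 16.4×0.55 + 2 = 29.002 cmH2O; new PIP = 29.002 + (2.46) = 31.462 cmH2O.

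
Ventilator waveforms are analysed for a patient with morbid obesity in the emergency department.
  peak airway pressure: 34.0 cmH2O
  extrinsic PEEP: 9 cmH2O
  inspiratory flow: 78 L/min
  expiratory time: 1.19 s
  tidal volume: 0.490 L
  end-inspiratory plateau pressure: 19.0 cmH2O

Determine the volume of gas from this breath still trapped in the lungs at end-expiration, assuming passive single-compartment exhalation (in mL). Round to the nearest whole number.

Flow: 78 L/min ÷ 60 = 1.3 L/s.
R = (PIP − Pplat)/V̇ = (34.0 − 19.0) / 1.3 = 15.0/1.3 = 11.538 cmH2O·s/L.
C = Vt/(Pplat − PEEP) = 490.0 / (19.0 − 9) = 490.0/10.0 = 49.0 mL/cmH2O.
τ = R × C = 11.538 × 0.049 L/cmH2O = 0.5654 s.
Fraction remaining = e^(−Te/τ) = e^(−1.19/0.5654) = 0.1219.
Trapped volume = 490.0 × 0.1219 = 59.731 mL.

60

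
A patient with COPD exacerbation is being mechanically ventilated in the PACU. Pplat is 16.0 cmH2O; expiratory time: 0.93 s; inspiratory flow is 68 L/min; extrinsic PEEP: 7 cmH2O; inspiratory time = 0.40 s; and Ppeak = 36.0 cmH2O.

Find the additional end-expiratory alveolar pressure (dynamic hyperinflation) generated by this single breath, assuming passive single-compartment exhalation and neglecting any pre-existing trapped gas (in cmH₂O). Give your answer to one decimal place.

3.2

Flow: 68 L/min ÷ 60 = 1.1333 L/s.
Vt = flow × Ti = 1.1333 L/s × 0.40 s × 1000 mL/L = 453.32 mL.
R = (PIP − Pplat)/V̇ = (36.0 − 16.0) / 1.1333 = 20.0/1.1333 = 17.648 cmH2O·s/L.
C = Vt/(Pplat − PEEP) = 453.32 / (16.0 − 7) = 453.32/9.0 = 50.369 mL/cmH2O.
τ = R × C = 17.648 × 0.05037 L/cmH2O = 0.8889 s.
Fraction remaining = e^(−Te/τ) = e^(−0.93/0.8889) = 0.3513; trapped volume = 453.32 × 0.3513 = 159.25 mL.
Additional alveolar pressure from trapping ≈ V_trapped / C = 159.25 / 50.369 = 3.162 cmH2O.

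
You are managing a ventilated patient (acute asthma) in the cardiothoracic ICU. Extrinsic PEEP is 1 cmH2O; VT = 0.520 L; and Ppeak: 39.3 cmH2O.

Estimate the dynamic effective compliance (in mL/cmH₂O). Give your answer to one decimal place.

13.6

Dynamic compliance = Vt / (PIP − PEEP) = 520 / (39.3 − 1) = 520 / 38.3 = 13.577 mL/cmH2O.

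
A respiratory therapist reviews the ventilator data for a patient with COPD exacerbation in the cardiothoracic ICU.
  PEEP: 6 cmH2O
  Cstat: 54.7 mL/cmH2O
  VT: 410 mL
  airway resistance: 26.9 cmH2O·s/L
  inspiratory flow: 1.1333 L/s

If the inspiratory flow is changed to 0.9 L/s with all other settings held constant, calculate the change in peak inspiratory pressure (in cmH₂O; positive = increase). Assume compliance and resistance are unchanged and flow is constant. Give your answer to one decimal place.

PIP = Vt/C + R·V̇ + PEEP (constant-flow equation of motion).
Only the resistive term changes: ΔPIP = R × ΔV̇ = 26.9 × (0.9 − 1.1333) = 26.9 × -0.2333 = -6.276 cmH2O.

-6.3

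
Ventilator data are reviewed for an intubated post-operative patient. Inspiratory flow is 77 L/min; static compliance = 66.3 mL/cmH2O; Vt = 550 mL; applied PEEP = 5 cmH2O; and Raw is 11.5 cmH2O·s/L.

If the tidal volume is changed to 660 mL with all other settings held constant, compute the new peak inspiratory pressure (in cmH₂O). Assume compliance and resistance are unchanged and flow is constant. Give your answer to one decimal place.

29.7

Flow: 77 L/min ÷ 60 = 1.2833 L/s.
PIP = Vt/C + R·V̇ + PEEP (constant-flow equation of motion).
Only the elastic term changes: ΔPIP = ΔVt / C = (660 − 550) / 66.3 = 1.659 cmH2O.
Original PIP = 550/66.3 + 11.5×1.2833 + 5 = 28.054 cmH2O; new PIP = 28.054 + (1.659) = 29.713 cmH2O.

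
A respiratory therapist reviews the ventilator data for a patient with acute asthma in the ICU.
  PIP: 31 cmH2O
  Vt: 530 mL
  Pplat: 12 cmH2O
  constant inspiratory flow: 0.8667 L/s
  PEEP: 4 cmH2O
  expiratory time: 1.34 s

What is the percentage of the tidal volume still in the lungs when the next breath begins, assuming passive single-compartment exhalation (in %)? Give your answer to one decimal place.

R = (PIP − Pplat)/V̇ = (31 − 12) / 0.8667 = 19.0/0.8667 = 21.922 cmH2O·s/L.
C = Vt/(Pplat − PEEP) = 530.0 / (12 − 4) = 530.0/8.0 = 66.25 mL/cmH2O.
τ = R × C = 21.922 × 0.06625 L/cmH2O = 1.452 s.
Fraction remaining at end-expiration = e^(−Te/τ) = e^(−1.34/1.452) = 0.3974 → 39.74%.

39.7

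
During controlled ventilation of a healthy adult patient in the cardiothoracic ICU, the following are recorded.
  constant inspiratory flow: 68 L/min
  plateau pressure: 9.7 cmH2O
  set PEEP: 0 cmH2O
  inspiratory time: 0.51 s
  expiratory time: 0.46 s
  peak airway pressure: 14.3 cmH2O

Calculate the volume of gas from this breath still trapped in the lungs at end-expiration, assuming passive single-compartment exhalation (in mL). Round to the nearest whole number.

86

Flow: 68 L/min ÷ 60 = 1.1333 L/s.
Vt = flow × Ti = 1.1333 L/s × 0.51 s × 1000 mL/L = 577.98 mL.
R = (PIP − Pplat)/V̇ = (14.3 − 9.7) / 1.1333 = 4.6/1.1333 = 4.059 cmH2O·s/L.
C = Vt/(Pplat − PEEP) = 577.98 / (9.7 − 0) = 577.98/9.7 = 59.586 mL/cmH2O.
τ = R × C = 4.059 × 0.05959 L/cmH2O = 0.2419 s.
Fraction remaining = e^(−Te/τ) = e^(−0.46/0.2419) = 0.1493.
Trapped volume = 577.98 × 0.1493 = 86.292 mL.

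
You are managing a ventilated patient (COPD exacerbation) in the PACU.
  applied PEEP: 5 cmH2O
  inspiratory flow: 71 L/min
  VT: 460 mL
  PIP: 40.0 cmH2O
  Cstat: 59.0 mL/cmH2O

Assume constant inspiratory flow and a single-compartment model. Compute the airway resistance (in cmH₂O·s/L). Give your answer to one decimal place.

23.0

Flow: 71 L/min ÷ 60 = 1.1833 L/s.
Equation of motion (constant flow): PIP = Vt/C + R·V̇ + PEEP.
R·V̇ = PIP − Vt/C − PEEP = 40.0 − 460/59.0 − 5 = 40.0 − 7.797 − 5 = 27.203 cmH2O.
R = 27.203 / 1.1833 = 22.989 cmH2O·s/L.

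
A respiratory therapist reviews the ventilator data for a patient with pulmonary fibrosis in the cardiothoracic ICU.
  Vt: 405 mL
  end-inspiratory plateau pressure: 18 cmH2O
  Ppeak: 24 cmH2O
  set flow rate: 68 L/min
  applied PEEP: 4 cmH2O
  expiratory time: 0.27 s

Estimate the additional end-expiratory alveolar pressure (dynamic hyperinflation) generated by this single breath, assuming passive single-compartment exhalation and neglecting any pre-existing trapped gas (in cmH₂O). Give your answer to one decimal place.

Flow: 68 L/min ÷ 60 = 1.1333 L/s.
R = (PIP − Pplat)/V̇ = (24 − 18) / 1.1333 = 6.0/1.1333 = 5.294 cmH2O·s/L.
C = Vt/(Pplat − PEEP) = 405.0 / (18 − 4) = 405.0/14.0 = 28.929 mL/cmH2O.
τ = R × C = 5.294 × 0.02893 L/cmH2O = 0.1532 s.
Fraction remaining = e^(−Te/τ) = e^(−0.27/0.1532) = 0.1716; trapped volume = 405.0 × 0.1716 = 69.498 mL.
Additional alveolar pressure from trapping ≈ V_trapped / C = 69.498 / 28.929 = 2.402 cmH2O.

2.4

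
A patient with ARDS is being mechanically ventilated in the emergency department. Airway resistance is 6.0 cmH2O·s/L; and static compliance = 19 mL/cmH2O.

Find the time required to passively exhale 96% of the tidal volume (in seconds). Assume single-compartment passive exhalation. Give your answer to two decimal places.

τ = R × C = 6.0 × 19 mL/cmH2O = 6.0 × 0.019 L/cmH2O = 0.114 s.
Exhaled fraction f = 1 − e^(−t/τ) → t = −τ·ln(1 − f) = −0.114·ln(0.04) = 0.367 s.

0.37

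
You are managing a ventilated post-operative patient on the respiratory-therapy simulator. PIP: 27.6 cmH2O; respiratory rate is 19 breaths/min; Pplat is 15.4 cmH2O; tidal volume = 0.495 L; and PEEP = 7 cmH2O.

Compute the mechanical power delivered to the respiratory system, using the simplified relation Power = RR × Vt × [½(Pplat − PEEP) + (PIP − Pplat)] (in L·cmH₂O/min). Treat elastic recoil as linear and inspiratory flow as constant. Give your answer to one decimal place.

154.2

Per-breath work = Vt × [½(Pplat−PEEP) + (PIP−Pplat)] = 0.495 × [0.5×8.4 + 12.2] = 0.495 × 16.4 = 8.118 L·cmH2O.
Power = 19 × 8.118 = 154.24 L·cmH2O/min.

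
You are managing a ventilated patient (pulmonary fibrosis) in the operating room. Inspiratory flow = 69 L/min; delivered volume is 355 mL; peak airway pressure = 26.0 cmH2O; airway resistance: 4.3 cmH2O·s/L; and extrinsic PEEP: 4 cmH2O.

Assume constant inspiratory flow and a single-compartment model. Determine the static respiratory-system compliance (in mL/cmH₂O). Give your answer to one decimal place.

20.8

Flow: 69 L/min ÷ 60 = 1.15 L/s.
Equation of motion (constant flow): PIP = Vt/C + R·V̇ + PEEP.
Vt/C = PIP − R·V̇ − PEEP = 26.0 − 4.3×1.15 − 4 = 26.0 − 4.945 − 4 = 17.055 cmH2O.
C = Vt / 17.055 = 355 / 17.055 = 20.815 mL/cmH2O.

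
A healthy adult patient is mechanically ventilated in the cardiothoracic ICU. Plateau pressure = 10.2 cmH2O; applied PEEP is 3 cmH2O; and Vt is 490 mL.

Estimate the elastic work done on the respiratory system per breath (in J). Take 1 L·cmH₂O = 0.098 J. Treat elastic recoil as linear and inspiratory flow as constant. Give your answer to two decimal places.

0.17

Elastic work ≈ ½ × (Pplat − PEEP) × Vt = 0.5 × (10.2 − 3) × 0.490 L = 0.5 × 7.2 × 0.490 = 1.764 L·cmH2O.
× 0.098 J/(L·cmH2O) → 0.1729 J.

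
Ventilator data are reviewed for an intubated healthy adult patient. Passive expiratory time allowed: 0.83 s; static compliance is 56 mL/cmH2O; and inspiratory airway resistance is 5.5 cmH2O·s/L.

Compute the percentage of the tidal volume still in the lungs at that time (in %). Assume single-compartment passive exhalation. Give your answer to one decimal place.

τ = R × C = 5.5 × 56 mL/cmH2O = 5.5 × 0.056 L/cmH2O = 0.308 s.
Passive exhalation: V(t)/V₀ = e^(−t/τ) = e^(−0.83/0.308) = 0.06756.
Fraction remaining = 0.06756 → 6.756%.

6.8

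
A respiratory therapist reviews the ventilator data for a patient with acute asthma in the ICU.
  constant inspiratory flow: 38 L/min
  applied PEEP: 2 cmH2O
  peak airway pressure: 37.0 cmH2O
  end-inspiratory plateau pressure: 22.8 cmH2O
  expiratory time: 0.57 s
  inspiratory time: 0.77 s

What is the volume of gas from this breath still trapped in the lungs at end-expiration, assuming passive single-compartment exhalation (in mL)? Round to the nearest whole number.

Flow: 38 L/min ÷ 60 = 0.6333 L/s.
Vt = flow × Ti = 0.6333 L/s × 0.77 s × 1000 mL/L = 487.64 mL.
R = (PIP − Pplat)/V̇ = (37.0 − 22.8) / 0.6333 = 14.2/0.6333 = 22.422 cmH2O·s/L.
C = Vt/(Pplat − PEEP) = 487.64 / (22.8 − 2) = 487.64/20.8 = 23.444 mL/cmH2O.
τ = R × C = 22.422 × 0.02344 L/cmH2O = 0.5256 s.
Fraction remaining = e^(−Te/τ) = e^(−0.57/0.5256) = 0.3381.
Trapped volume = 487.64 × 0.3381 = 164.87 mL.

165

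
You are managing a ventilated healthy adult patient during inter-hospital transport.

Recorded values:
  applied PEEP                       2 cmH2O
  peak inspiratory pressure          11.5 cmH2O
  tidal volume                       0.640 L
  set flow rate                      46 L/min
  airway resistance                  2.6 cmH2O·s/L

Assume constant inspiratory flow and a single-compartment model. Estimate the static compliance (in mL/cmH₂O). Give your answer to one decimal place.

Flow: 46 L/min ÷ 60 = 0.7667 L/s.
Equation of motion (constant flow): PIP = Vt/C + R·V̇ + PEEP.
Vt/C = PIP − R·V̇ − PEEP = 11.5 − 2.6×0.7667 − 2 = 11.5 − 1.993 − 2 = 7.507 cmH2O.
C = Vt / 7.507 = 640 / 7.507 = 85.254 mL/cmH2O.

85.3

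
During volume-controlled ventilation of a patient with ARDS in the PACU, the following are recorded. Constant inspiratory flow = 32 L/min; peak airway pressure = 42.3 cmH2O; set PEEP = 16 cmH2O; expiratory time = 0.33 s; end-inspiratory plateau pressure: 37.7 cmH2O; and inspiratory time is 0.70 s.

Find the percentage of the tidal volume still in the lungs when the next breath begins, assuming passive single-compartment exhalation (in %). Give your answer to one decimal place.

Flow: 32 L/min ÷ 60 = 0.5333 L/s.
Vt = flow × Ti = 0.5333 L/s × 0.70 s × 1000 mL/L = 373.31 mL.
R = (PIP − Pplat)/V̇ = (42.3 − 37.7) / 0.5333 = 4.6/0.5333 = 8.626 cmH2O·s/L.
C = Vt/(Pplat − PEEP) = 373.31 / (37.7 − 16) = 373.31/21.7 = 17.203 mL/cmH2O.
τ = R × C = 8.626 × 0.0172 L/cmH2O = 0.1484 s.
Fraction remaining at end-expiration = e^(−Te/τ) = e^(−0.33/0.1484) = 0.1082 → 10.82%.

10.8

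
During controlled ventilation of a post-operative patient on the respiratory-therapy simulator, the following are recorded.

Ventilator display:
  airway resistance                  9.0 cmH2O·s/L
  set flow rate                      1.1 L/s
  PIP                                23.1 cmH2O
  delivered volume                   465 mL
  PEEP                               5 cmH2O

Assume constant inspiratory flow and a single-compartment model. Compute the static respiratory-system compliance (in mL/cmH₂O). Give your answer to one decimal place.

56.7

Equation of motion (constant flow): PIP = Vt/C + R·V̇ + PEEP.
Vt/C = PIP − R·V̇ − PEEP = 23.1 − 9.0×1.1 − 5 = 23.1 − 9.9 − 5 = 8.2 cmH2O.
C = Vt / 8.2 = 465 / 8.2 = 56.707 mL/cmH2O.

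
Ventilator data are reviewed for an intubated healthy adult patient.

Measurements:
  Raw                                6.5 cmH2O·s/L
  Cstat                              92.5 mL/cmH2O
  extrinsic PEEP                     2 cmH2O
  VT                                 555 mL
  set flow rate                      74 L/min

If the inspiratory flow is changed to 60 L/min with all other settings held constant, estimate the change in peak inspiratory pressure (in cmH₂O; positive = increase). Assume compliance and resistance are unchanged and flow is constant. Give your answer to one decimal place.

Flow: 74 L/min ÷ 60 = 1.2333 L/s.
New flow: 60 L/min ÷ 60 = 1 L/s.
PIP = Vt/C + R·V̇ + PEEP (constant-flow equation of motion).
Only the resistive term changes: ΔPIP = R × ΔV̇ = 6.5 × (1 − 1.2333) = 6.5 × -0.2333 = -1.516 cmH2O.

-1.5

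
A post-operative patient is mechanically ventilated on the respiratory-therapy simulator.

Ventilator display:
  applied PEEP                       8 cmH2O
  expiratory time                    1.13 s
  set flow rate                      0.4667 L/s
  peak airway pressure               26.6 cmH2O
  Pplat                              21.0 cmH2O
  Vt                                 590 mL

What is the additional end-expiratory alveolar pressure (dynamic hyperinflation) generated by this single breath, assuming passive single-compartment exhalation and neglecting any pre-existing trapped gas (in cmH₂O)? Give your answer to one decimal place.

R = (PIP − Pplat)/V̇ = (26.6 − 21.0) / 0.4667 = 5.6/0.4667 = 11.999 cmH2O·s/L.
C = Vt/(Pplat − PEEP) = 590.0 / (21.0 − 8) = 590.0/13.0 = 45.385 mL/cmH2O.
τ = R × C = 11.999 × 0.04539 L/cmH2O = 0.5446 s.
Fraction remaining = e^(−Te/τ) = e^(−1.13/0.5446) = 0.1256; trapped volume = 590.0 × 0.1256 = 74.104 mL.
Additional alveolar pressure from trapping ≈ V_trapped / C = 74.104 / 45.385 = 1.633 cmH2O.

1.6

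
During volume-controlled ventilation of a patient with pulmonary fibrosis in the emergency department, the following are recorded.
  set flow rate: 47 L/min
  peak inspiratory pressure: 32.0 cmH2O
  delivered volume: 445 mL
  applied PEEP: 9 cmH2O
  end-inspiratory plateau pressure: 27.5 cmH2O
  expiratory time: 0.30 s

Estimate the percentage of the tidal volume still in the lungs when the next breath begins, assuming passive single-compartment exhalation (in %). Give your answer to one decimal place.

11.4

Flow: 47 L/min ÷ 60 = 0.7833 L/s.
R = (PIP − Pplat)/V̇ = (32.0 − 27.5) / 0.7833 = 4.5/0.7833 = 5.745 cmH2O·s/L.
C = Vt/(Pplat − PEEP) = 445.0 / (27.5 − 9) = 445.0/18.5 = 24.054 mL/cmH2O.
τ = R × C = 5.745 × 0.02405 L/cmH2O = 0.1382 s.
Fraction remaining at end-expiration = e^(−Te/τ) = e^(−0.30/0.1382) = 0.1141 → 11.41%.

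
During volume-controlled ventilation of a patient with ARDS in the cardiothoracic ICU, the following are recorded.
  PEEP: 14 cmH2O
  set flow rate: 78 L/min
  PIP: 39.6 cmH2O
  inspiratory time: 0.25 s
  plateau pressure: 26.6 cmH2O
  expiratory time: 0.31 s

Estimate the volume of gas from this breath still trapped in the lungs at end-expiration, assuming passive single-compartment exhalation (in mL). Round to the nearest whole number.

Flow: 78 L/min ÷ 60 = 1.3 L/s.
Vt = flow × Ti = 1.3 L/s × 0.25 s × 1000 mL/L = 325.0 mL.
R = (PIP − Pplat)/V̇ = (39.6 − 26.6) / 1.3 = 13.0/1.3 = 10.0 cmH2O·s/L.
C = Vt/(Pplat − PEEP) = 325.0 / (26.6 − 14) = 325.0/12.6 = 25.794 mL/cmH2O.
τ = R × C = 10.0 × 0.02579 L/cmH2O = 0.2579 s.
Fraction remaining = e^(−Te/τ) = e^(−0.31/0.2579) = 0.3006.
Trapped volume = 325.0 × 0.3006 = 97.695 mL.

98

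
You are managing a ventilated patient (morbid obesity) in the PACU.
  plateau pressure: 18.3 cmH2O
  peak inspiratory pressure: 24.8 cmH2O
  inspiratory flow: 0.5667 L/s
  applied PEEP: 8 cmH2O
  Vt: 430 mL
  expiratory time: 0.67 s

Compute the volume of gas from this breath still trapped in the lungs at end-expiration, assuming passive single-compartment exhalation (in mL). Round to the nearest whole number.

106

R = (PIP − Pplat)/V̇ = (24.8 − 18.3) / 0.5667 = 6.5/0.5667 = 11.47 cmH2O·s/L.
C = Vt/(Pplat − PEEP) = 430.0 / (18.3 − 8) = 430.0/10.3 = 41.748 mL/cmH2O.
τ = R × C = 11.47 × 0.04175 L/cmH2O = 0.4789 s.
Fraction remaining = e^(−Te/τ) = e^(−0.67/0.4789) = 0.2468.
Trapped volume = 430.0 × 0.2468 = 106.12 mL.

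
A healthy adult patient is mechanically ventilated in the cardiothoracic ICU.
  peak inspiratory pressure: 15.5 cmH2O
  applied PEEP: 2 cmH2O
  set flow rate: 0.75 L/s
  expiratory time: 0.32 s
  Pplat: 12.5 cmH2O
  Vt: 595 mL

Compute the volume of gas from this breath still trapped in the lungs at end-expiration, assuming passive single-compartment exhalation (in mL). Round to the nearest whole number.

R = (PIP − Pplat)/V̇ = (15.5 − 12.5) / 0.75 = 3.0/0.75 = 4.0 cmH2O·s/L.
C = Vt/(Pplat − PEEP) = 595.0 / (12.5 − 2) = 595.0/10.5 = 56.667 mL/cmH2O.
τ = R × C = 4.0 × 0.05667 L/cmH2O = 0.2267 s.
Fraction remaining = e^(−Te/τ) = e^(−0.32/0.2267) = 0.2438.
Trapped volume = 595.0 × 0.2438 = 145.06 mL.

145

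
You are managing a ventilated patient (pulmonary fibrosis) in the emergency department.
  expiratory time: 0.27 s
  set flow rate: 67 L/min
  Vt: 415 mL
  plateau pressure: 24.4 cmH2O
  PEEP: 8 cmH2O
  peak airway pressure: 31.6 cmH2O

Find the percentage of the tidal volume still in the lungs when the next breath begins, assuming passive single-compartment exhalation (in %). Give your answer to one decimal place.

19.1

Flow: 67 L/min ÷ 60 = 1.1167 L/s.
R = (PIP − Pplat)/V̇ = (31.6 − 24.4) / 1.1167 = 7.2/1.1167 = 6.448 cmH2O·s/L.
C = Vt/(Pplat − PEEP) = 415.0 / (24.4 − 8) = 415.0/16.4 = 25.305 mL/cmH2O.
τ = R × C = 6.448 × 0.02531 L/cmH2O = 0.1632 s.
Fraction remaining at end-expiration = e^(−Te/τ) = e^(−0.27/0.1632) = 0.1912 → 19.12%.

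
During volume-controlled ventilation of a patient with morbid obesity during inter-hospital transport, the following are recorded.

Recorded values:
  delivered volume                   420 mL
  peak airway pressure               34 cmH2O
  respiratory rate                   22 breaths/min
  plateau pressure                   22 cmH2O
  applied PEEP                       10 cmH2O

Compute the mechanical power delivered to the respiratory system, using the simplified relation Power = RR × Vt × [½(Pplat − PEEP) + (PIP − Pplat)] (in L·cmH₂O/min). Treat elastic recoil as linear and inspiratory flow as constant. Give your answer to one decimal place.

166.3

Per-breath work = Vt × [½(Pplat−PEEP) + (PIP−Pplat)] = 0.420 × [0.5×12.0 + 12.0] = 0.420 × 18.0 = 7.56 L·cmH2O.
Power = 22 × 7.56 = 166.32 L·cmH2O/min.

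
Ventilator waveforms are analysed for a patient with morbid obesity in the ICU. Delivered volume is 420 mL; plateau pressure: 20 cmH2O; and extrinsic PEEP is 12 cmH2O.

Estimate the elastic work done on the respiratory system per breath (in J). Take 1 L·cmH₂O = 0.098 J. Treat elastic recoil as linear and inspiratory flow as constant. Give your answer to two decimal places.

Elastic work ≈ ½ × (Pplat − PEEP) × Vt = 0.5 × (20 − 12) × 0.420 L = 0.5 × 8.0 × 0.420 = 1.68 L·cmH2O.
× 0.098 J/(L·cmH2O) → 0.1646 J.

0.16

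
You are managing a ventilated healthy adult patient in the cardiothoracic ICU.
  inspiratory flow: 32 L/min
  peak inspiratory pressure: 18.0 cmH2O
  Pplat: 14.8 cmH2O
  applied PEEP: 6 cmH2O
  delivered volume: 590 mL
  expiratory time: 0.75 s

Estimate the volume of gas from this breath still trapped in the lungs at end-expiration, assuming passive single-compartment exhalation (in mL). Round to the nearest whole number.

91

Flow: 32 L/min ÷ 60 = 0.5333 L/s.
R = (PIP − Pplat)/V̇ = (18.0 − 14.8) / 0.5333 = 3.2/0.5333 = 6.0 cmH2O·s/L.
C = Vt/(Pplat − PEEP) = 590.0 / (14.8 − 6) = 590.0/8.8 = 67.045 mL/cmH2O.
τ = R × C = 6.0 × 0.06705 L/cmH2O = 0.4023 s.
Fraction remaining = e^(−Te/τ) = e^(−0.75/0.4023) = 0.155.
Trapped volume = 590.0 × 0.155 = 91.45 mL.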